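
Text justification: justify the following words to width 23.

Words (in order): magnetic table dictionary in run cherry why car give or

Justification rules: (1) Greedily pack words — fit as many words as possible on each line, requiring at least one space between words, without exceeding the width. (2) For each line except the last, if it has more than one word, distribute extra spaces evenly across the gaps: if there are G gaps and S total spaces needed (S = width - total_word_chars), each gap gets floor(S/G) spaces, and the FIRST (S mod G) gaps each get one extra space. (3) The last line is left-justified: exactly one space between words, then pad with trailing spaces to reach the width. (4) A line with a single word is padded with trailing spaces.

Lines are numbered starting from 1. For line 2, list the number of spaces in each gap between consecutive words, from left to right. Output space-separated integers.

Line 1: ['magnetic', 'table'] (min_width=14, slack=9)
Line 2: ['dictionary', 'in', 'run'] (min_width=17, slack=6)
Line 3: ['cherry', 'why', 'car', 'give', 'or'] (min_width=22, slack=1)

Answer: 4 4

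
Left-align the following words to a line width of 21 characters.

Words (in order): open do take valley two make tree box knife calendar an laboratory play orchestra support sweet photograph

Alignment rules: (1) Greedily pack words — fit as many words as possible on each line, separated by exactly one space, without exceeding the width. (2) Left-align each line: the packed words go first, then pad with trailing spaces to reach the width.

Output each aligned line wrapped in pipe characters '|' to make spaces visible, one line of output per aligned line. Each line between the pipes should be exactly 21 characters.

Answer: |open do take valley  |
|two make tree box    |
|knife calendar an    |
|laboratory play      |
|orchestra support    |
|sweet photograph     |

Derivation:
Line 1: ['open', 'do', 'take', 'valley'] (min_width=19, slack=2)
Line 2: ['two', 'make', 'tree', 'box'] (min_width=17, slack=4)
Line 3: ['knife', 'calendar', 'an'] (min_width=17, slack=4)
Line 4: ['laboratory', 'play'] (min_width=15, slack=6)
Line 5: ['orchestra', 'support'] (min_width=17, slack=4)
Line 6: ['sweet', 'photograph'] (min_width=16, slack=5)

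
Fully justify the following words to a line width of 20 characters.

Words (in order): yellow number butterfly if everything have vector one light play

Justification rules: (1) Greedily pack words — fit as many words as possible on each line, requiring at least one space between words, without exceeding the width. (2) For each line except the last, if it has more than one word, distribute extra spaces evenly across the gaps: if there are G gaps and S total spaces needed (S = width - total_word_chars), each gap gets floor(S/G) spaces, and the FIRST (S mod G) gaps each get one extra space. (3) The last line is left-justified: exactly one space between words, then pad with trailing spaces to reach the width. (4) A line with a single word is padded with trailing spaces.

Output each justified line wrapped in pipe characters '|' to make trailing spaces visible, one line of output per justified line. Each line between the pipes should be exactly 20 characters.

Line 1: ['yellow', 'number'] (min_width=13, slack=7)
Line 2: ['butterfly', 'if'] (min_width=12, slack=8)
Line 3: ['everything', 'have'] (min_width=15, slack=5)
Line 4: ['vector', 'one', 'light'] (min_width=16, slack=4)
Line 5: ['play'] (min_width=4, slack=16)

Answer: |yellow        number|
|butterfly         if|
|everything      have|
|vector   one   light|
|play                |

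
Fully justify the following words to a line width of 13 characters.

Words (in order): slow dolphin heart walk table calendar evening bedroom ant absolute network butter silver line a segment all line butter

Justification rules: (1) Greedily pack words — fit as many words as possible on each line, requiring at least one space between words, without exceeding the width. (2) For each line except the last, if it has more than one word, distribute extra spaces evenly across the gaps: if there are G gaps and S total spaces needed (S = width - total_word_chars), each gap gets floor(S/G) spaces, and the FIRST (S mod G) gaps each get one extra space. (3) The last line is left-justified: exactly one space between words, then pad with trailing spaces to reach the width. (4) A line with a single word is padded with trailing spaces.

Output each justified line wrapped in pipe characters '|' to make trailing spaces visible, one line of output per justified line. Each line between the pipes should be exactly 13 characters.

Line 1: ['slow', 'dolphin'] (min_width=12, slack=1)
Line 2: ['heart', 'walk'] (min_width=10, slack=3)
Line 3: ['table'] (min_width=5, slack=8)
Line 4: ['calendar'] (min_width=8, slack=5)
Line 5: ['evening'] (min_width=7, slack=6)
Line 6: ['bedroom', 'ant'] (min_width=11, slack=2)
Line 7: ['absolute'] (min_width=8, slack=5)
Line 8: ['network'] (min_width=7, slack=6)
Line 9: ['butter', 'silver'] (min_width=13, slack=0)
Line 10: ['line', 'a'] (min_width=6, slack=7)
Line 11: ['segment', 'all'] (min_width=11, slack=2)
Line 12: ['line', 'butter'] (min_width=11, slack=2)

Answer: |slow  dolphin|
|heart    walk|
|table        |
|calendar     |
|evening      |
|bedroom   ant|
|absolute     |
|network      |
|butter silver|
|line        a|
|segment   all|
|line butter  |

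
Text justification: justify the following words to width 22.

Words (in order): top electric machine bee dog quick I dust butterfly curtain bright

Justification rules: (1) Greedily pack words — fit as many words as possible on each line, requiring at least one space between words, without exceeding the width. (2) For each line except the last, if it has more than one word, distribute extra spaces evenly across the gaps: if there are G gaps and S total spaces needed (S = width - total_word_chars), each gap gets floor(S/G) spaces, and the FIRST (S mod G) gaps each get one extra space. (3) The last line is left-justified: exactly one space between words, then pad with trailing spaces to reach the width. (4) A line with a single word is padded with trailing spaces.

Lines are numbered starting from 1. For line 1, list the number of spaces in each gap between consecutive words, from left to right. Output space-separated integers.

Answer: 2 2

Derivation:
Line 1: ['top', 'electric', 'machine'] (min_width=20, slack=2)
Line 2: ['bee', 'dog', 'quick', 'I', 'dust'] (min_width=20, slack=2)
Line 3: ['butterfly', 'curtain'] (min_width=17, slack=5)
Line 4: ['bright'] (min_width=6, slack=16)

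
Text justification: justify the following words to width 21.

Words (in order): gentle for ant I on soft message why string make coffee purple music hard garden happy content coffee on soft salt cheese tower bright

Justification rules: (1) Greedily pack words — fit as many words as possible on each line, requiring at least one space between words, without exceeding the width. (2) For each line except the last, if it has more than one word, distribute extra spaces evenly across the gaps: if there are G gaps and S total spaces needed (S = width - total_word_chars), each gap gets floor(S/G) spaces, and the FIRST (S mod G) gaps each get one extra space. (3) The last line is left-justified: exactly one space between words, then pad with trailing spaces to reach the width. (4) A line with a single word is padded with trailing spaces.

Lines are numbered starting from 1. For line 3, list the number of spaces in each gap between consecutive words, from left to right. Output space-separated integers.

Answer: 3 2

Derivation:
Line 1: ['gentle', 'for', 'ant', 'I', 'on'] (min_width=19, slack=2)
Line 2: ['soft', 'message', 'why'] (min_width=16, slack=5)
Line 3: ['string', 'make', 'coffee'] (min_width=18, slack=3)
Line 4: ['purple', 'music', 'hard'] (min_width=17, slack=4)
Line 5: ['garden', 'happy', 'content'] (min_width=20, slack=1)
Line 6: ['coffee', 'on', 'soft', 'salt'] (min_width=19, slack=2)
Line 7: ['cheese', 'tower', 'bright'] (min_width=19, slack=2)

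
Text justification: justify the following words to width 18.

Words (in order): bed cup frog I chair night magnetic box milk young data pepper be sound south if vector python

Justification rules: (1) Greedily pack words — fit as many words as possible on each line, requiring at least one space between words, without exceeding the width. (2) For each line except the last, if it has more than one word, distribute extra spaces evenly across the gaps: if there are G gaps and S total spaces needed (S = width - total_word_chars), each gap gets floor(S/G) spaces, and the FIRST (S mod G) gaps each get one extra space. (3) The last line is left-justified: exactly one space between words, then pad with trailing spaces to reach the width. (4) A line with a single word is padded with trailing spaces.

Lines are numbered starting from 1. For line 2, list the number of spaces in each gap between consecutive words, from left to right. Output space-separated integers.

Line 1: ['bed', 'cup', 'frog', 'I'] (min_width=14, slack=4)
Line 2: ['chair', 'night'] (min_width=11, slack=7)
Line 3: ['magnetic', 'box', 'milk'] (min_width=17, slack=1)
Line 4: ['young', 'data', 'pepper'] (min_width=17, slack=1)
Line 5: ['be', 'sound', 'south', 'if'] (min_width=17, slack=1)
Line 6: ['vector', 'python'] (min_width=13, slack=5)

Answer: 8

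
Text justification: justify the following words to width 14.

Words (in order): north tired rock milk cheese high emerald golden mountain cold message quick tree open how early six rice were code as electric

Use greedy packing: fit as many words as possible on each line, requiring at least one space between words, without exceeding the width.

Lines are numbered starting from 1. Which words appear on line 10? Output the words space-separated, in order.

Answer: electric

Derivation:
Line 1: ['north', 'tired'] (min_width=11, slack=3)
Line 2: ['rock', 'milk'] (min_width=9, slack=5)
Line 3: ['cheese', 'high'] (min_width=11, slack=3)
Line 4: ['emerald', 'golden'] (min_width=14, slack=0)
Line 5: ['mountain', 'cold'] (min_width=13, slack=1)
Line 6: ['message', 'quick'] (min_width=13, slack=1)
Line 7: ['tree', 'open', 'how'] (min_width=13, slack=1)
Line 8: ['early', 'six', 'rice'] (min_width=14, slack=0)
Line 9: ['were', 'code', 'as'] (min_width=12, slack=2)
Line 10: ['electric'] (min_width=8, slack=6)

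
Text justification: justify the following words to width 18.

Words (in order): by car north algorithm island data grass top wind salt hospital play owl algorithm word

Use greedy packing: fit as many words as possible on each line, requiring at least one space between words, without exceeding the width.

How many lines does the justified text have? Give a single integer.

Answer: 6

Derivation:
Line 1: ['by', 'car', 'north'] (min_width=12, slack=6)
Line 2: ['algorithm', 'island'] (min_width=16, slack=2)
Line 3: ['data', 'grass', 'top'] (min_width=14, slack=4)
Line 4: ['wind', 'salt', 'hospital'] (min_width=18, slack=0)
Line 5: ['play', 'owl', 'algorithm'] (min_width=18, slack=0)
Line 6: ['word'] (min_width=4, slack=14)
Total lines: 6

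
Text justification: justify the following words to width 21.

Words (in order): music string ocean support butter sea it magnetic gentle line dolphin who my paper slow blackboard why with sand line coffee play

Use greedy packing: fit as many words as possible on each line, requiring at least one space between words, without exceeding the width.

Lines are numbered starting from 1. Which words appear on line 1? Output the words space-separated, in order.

Answer: music string ocean

Derivation:
Line 1: ['music', 'string', 'ocean'] (min_width=18, slack=3)
Line 2: ['support', 'butter', 'sea', 'it'] (min_width=21, slack=0)
Line 3: ['magnetic', 'gentle', 'line'] (min_width=20, slack=1)
Line 4: ['dolphin', 'who', 'my', 'paper'] (min_width=20, slack=1)
Line 5: ['slow', 'blackboard', 'why'] (min_width=19, slack=2)
Line 6: ['with', 'sand', 'line', 'coffee'] (min_width=21, slack=0)
Line 7: ['play'] (min_width=4, slack=17)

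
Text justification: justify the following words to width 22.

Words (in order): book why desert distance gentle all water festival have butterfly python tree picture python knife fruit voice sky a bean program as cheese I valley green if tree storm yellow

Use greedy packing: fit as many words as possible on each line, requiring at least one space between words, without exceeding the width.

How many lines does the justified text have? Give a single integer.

Line 1: ['book', 'why', 'desert'] (min_width=15, slack=7)
Line 2: ['distance', 'gentle', 'all'] (min_width=19, slack=3)
Line 3: ['water', 'festival', 'have'] (min_width=19, slack=3)
Line 4: ['butterfly', 'python', 'tree'] (min_width=21, slack=1)
Line 5: ['picture', 'python', 'knife'] (min_width=20, slack=2)
Line 6: ['fruit', 'voice', 'sky', 'a', 'bean'] (min_width=22, slack=0)
Line 7: ['program', 'as', 'cheese', 'I'] (min_width=19, slack=3)
Line 8: ['valley', 'green', 'if', 'tree'] (min_width=20, slack=2)
Line 9: ['storm', 'yellow'] (min_width=12, slack=10)
Total lines: 9

Answer: 9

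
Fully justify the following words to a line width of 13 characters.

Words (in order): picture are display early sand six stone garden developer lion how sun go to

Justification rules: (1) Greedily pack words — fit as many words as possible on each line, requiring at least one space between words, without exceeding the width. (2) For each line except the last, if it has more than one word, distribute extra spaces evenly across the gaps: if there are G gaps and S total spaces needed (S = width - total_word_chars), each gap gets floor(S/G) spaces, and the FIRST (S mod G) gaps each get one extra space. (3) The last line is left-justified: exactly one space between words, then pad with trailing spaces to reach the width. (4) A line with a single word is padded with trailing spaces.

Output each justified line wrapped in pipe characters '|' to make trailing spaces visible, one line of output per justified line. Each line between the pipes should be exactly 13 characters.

Line 1: ['picture', 'are'] (min_width=11, slack=2)
Line 2: ['display', 'early'] (min_width=13, slack=0)
Line 3: ['sand', 'six'] (min_width=8, slack=5)
Line 4: ['stone', 'garden'] (min_width=12, slack=1)
Line 5: ['developer'] (min_width=9, slack=4)
Line 6: ['lion', 'how', 'sun'] (min_width=12, slack=1)
Line 7: ['go', 'to'] (min_width=5, slack=8)

Answer: |picture   are|
|display early|
|sand      six|
|stone  garden|
|developer    |
|lion  how sun|
|go to        |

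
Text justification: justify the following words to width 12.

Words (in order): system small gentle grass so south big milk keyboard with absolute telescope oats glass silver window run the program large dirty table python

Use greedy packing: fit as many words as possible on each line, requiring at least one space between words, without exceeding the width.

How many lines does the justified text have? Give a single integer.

Line 1: ['system', 'small'] (min_width=12, slack=0)
Line 2: ['gentle', 'grass'] (min_width=12, slack=0)
Line 3: ['so', 'south', 'big'] (min_width=12, slack=0)
Line 4: ['milk'] (min_width=4, slack=8)
Line 5: ['keyboard'] (min_width=8, slack=4)
Line 6: ['with'] (min_width=4, slack=8)
Line 7: ['absolute'] (min_width=8, slack=4)
Line 8: ['telescope'] (min_width=9, slack=3)
Line 9: ['oats', 'glass'] (min_width=10, slack=2)
Line 10: ['silver'] (min_width=6, slack=6)
Line 11: ['window', 'run'] (min_width=10, slack=2)
Line 12: ['the', 'program'] (min_width=11, slack=1)
Line 13: ['large', 'dirty'] (min_width=11, slack=1)
Line 14: ['table', 'python'] (min_width=12, slack=0)
Total lines: 14

Answer: 14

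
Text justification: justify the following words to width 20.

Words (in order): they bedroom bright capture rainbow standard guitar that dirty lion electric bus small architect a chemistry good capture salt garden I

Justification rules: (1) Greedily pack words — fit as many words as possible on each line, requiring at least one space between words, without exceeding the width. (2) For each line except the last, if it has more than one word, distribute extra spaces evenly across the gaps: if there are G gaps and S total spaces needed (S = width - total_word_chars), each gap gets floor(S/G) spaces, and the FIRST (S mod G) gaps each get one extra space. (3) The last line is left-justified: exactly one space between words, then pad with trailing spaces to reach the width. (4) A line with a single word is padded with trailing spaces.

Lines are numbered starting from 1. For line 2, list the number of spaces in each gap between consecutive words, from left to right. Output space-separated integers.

Answer: 6

Derivation:
Line 1: ['they', 'bedroom', 'bright'] (min_width=19, slack=1)
Line 2: ['capture', 'rainbow'] (min_width=15, slack=5)
Line 3: ['standard', 'guitar', 'that'] (min_width=20, slack=0)
Line 4: ['dirty', 'lion', 'electric'] (min_width=19, slack=1)
Line 5: ['bus', 'small', 'architect'] (min_width=19, slack=1)
Line 6: ['a', 'chemistry', 'good'] (min_width=16, slack=4)
Line 7: ['capture', 'salt', 'garden'] (min_width=19, slack=1)
Line 8: ['I'] (min_width=1, slack=19)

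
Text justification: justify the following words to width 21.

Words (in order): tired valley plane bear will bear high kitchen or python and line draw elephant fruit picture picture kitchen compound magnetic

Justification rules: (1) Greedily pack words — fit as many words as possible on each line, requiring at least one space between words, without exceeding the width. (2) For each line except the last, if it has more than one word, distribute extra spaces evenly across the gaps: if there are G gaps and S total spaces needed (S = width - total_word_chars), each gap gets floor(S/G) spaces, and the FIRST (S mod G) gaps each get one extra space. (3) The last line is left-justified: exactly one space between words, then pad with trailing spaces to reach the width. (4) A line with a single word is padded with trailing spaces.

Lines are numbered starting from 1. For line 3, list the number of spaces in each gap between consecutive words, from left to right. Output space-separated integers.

Line 1: ['tired', 'valley', 'plane'] (min_width=18, slack=3)
Line 2: ['bear', 'will', 'bear', 'high'] (min_width=19, slack=2)
Line 3: ['kitchen', 'or', 'python', 'and'] (min_width=21, slack=0)
Line 4: ['line', 'draw', 'elephant'] (min_width=18, slack=3)
Line 5: ['fruit', 'picture', 'picture'] (min_width=21, slack=0)
Line 6: ['kitchen', 'compound'] (min_width=16, slack=5)
Line 7: ['magnetic'] (min_width=8, slack=13)

Answer: 1 1 1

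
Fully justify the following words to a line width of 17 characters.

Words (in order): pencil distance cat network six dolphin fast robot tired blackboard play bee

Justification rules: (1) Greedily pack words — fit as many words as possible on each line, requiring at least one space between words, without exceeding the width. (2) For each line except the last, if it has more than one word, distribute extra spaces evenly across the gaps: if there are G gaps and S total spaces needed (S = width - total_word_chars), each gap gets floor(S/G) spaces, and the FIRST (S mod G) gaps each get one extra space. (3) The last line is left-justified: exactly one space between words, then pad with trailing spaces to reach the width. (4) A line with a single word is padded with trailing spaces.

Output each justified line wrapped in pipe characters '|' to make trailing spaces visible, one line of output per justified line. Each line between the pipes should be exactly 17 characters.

Line 1: ['pencil', 'distance'] (min_width=15, slack=2)
Line 2: ['cat', 'network', 'six'] (min_width=15, slack=2)
Line 3: ['dolphin', 'fast'] (min_width=12, slack=5)
Line 4: ['robot', 'tired'] (min_width=11, slack=6)
Line 5: ['blackboard', 'play'] (min_width=15, slack=2)
Line 6: ['bee'] (min_width=3, slack=14)

Answer: |pencil   distance|
|cat  network  six|
|dolphin      fast|
|robot       tired|
|blackboard   play|
|bee              |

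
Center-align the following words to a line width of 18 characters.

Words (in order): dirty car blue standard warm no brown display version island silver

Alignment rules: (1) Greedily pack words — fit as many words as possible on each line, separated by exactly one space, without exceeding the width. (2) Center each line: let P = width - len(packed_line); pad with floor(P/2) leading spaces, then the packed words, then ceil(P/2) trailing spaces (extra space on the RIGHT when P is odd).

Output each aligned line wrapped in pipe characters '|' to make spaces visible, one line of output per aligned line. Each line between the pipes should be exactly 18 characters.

Line 1: ['dirty', 'car', 'blue'] (min_width=14, slack=4)
Line 2: ['standard', 'warm', 'no'] (min_width=16, slack=2)
Line 3: ['brown', 'display'] (min_width=13, slack=5)
Line 4: ['version', 'island'] (min_width=14, slack=4)
Line 5: ['silver'] (min_width=6, slack=12)

Answer: |  dirty car blue  |
| standard warm no |
|  brown display   |
|  version island  |
|      silver      |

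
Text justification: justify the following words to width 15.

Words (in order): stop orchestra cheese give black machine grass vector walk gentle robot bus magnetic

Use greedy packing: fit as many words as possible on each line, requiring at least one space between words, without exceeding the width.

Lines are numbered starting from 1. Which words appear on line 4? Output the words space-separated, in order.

Line 1: ['stop', 'orchestra'] (min_width=14, slack=1)
Line 2: ['cheese', 'give'] (min_width=11, slack=4)
Line 3: ['black', 'machine'] (min_width=13, slack=2)
Line 4: ['grass', 'vector'] (min_width=12, slack=3)
Line 5: ['walk', 'gentle'] (min_width=11, slack=4)
Line 6: ['robot', 'bus'] (min_width=9, slack=6)
Line 7: ['magnetic'] (min_width=8, slack=7)

Answer: grass vector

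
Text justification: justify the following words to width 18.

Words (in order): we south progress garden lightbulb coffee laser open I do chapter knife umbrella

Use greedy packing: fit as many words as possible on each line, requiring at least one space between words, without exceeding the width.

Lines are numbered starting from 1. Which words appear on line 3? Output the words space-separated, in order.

Answer: coffee laser open

Derivation:
Line 1: ['we', 'south', 'progress'] (min_width=17, slack=1)
Line 2: ['garden', 'lightbulb'] (min_width=16, slack=2)
Line 3: ['coffee', 'laser', 'open'] (min_width=17, slack=1)
Line 4: ['I', 'do', 'chapter', 'knife'] (min_width=18, slack=0)
Line 5: ['umbrella'] (min_width=8, slack=10)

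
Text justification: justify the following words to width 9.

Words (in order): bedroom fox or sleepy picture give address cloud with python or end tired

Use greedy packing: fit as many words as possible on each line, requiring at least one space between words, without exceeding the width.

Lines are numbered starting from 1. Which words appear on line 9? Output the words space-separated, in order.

Line 1: ['bedroom'] (min_width=7, slack=2)
Line 2: ['fox', 'or'] (min_width=6, slack=3)
Line 3: ['sleepy'] (min_width=6, slack=3)
Line 4: ['picture'] (min_width=7, slack=2)
Line 5: ['give'] (min_width=4, slack=5)
Line 6: ['address'] (min_width=7, slack=2)
Line 7: ['cloud'] (min_width=5, slack=4)
Line 8: ['with'] (min_width=4, slack=5)
Line 9: ['python', 'or'] (min_width=9, slack=0)
Line 10: ['end', 'tired'] (min_width=9, slack=0)

Answer: python or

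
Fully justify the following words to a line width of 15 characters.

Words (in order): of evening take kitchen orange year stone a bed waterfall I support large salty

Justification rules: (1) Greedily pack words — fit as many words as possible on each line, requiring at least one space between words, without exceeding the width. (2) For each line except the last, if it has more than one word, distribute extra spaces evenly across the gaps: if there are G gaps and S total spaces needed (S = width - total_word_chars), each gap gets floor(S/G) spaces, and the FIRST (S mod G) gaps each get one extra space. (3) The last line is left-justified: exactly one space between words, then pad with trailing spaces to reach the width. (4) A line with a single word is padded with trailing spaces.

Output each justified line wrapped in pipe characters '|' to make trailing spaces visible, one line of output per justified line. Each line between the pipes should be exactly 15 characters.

Answer: |of evening take|
|kitchen  orange|
|year   stone  a|
|bed waterfall I|
|support   large|
|salty          |

Derivation:
Line 1: ['of', 'evening', 'take'] (min_width=15, slack=0)
Line 2: ['kitchen', 'orange'] (min_width=14, slack=1)
Line 3: ['year', 'stone', 'a'] (min_width=12, slack=3)
Line 4: ['bed', 'waterfall', 'I'] (min_width=15, slack=0)
Line 5: ['support', 'large'] (min_width=13, slack=2)
Line 6: ['salty'] (min_width=5, slack=10)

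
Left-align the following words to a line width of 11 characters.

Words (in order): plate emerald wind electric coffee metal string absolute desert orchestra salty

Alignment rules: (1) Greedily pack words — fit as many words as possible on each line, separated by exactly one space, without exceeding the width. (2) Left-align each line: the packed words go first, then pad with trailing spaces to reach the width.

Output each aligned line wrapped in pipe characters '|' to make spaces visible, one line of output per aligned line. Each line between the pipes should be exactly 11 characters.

Line 1: ['plate'] (min_width=5, slack=6)
Line 2: ['emerald'] (min_width=7, slack=4)
Line 3: ['wind'] (min_width=4, slack=7)
Line 4: ['electric'] (min_width=8, slack=3)
Line 5: ['coffee'] (min_width=6, slack=5)
Line 6: ['metal'] (min_width=5, slack=6)
Line 7: ['string'] (min_width=6, slack=5)
Line 8: ['absolute'] (min_width=8, slack=3)
Line 9: ['desert'] (min_width=6, slack=5)
Line 10: ['orchestra'] (min_width=9, slack=2)
Line 11: ['salty'] (min_width=5, slack=6)

Answer: |plate      |
|emerald    |
|wind       |
|electric   |
|coffee     |
|metal      |
|string     |
|absolute   |
|desert     |
|orchestra  |
|salty      |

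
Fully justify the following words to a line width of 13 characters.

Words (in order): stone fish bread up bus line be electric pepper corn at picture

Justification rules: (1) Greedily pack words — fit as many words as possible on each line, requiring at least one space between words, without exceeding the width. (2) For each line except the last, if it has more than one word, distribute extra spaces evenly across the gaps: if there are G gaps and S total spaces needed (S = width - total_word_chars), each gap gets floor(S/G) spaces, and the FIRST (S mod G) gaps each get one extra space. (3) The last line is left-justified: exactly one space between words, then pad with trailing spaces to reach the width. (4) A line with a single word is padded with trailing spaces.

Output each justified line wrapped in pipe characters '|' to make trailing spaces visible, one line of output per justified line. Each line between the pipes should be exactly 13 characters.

Line 1: ['stone', 'fish'] (min_width=10, slack=3)
Line 2: ['bread', 'up', 'bus'] (min_width=12, slack=1)
Line 3: ['line', 'be'] (min_width=7, slack=6)
Line 4: ['electric'] (min_width=8, slack=5)
Line 5: ['pepper', 'corn'] (min_width=11, slack=2)
Line 6: ['at', 'picture'] (min_width=10, slack=3)

Answer: |stone    fish|
|bread  up bus|
|line       be|
|electric     |
|pepper   corn|
|at picture   |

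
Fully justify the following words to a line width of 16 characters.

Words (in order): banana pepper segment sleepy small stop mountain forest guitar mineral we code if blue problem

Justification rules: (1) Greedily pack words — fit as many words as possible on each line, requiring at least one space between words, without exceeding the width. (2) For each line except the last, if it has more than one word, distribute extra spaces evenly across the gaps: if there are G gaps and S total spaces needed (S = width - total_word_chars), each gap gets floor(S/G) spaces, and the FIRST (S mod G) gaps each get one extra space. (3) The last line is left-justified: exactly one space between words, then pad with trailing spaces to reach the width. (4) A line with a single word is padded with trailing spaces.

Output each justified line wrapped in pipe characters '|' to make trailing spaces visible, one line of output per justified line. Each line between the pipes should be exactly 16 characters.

Line 1: ['banana', 'pepper'] (min_width=13, slack=3)
Line 2: ['segment', 'sleepy'] (min_width=14, slack=2)
Line 3: ['small', 'stop'] (min_width=10, slack=6)
Line 4: ['mountain', 'forest'] (min_width=15, slack=1)
Line 5: ['guitar', 'mineral'] (min_width=14, slack=2)
Line 6: ['we', 'code', 'if', 'blue'] (min_width=15, slack=1)
Line 7: ['problem'] (min_width=7, slack=9)

Answer: |banana    pepper|
|segment   sleepy|
|small       stop|
|mountain  forest|
|guitar   mineral|
|we  code if blue|
|problem         |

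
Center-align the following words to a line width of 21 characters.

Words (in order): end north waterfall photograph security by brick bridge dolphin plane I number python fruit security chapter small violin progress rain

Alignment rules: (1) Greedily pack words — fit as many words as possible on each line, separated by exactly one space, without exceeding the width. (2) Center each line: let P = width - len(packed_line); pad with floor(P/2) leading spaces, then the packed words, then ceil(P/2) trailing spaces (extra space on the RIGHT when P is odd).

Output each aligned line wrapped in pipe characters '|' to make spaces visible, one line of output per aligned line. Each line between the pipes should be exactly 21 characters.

Line 1: ['end', 'north', 'waterfall'] (min_width=19, slack=2)
Line 2: ['photograph', 'security'] (min_width=19, slack=2)
Line 3: ['by', 'brick', 'bridge'] (min_width=15, slack=6)
Line 4: ['dolphin', 'plane', 'I'] (min_width=15, slack=6)
Line 5: ['number', 'python', 'fruit'] (min_width=19, slack=2)
Line 6: ['security', 'chapter'] (min_width=16, slack=5)
Line 7: ['small', 'violin', 'progress'] (min_width=21, slack=0)
Line 8: ['rain'] (min_width=4, slack=17)

Answer: | end north waterfall |
| photograph security |
|   by brick bridge   |
|   dolphin plane I   |
| number python fruit |
|  security chapter   |
|small violin progress|
|        rain         |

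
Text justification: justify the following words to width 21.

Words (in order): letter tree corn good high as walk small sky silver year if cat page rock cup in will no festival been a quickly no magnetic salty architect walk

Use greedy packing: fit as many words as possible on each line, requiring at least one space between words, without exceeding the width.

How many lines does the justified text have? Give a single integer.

Line 1: ['letter', 'tree', 'corn', 'good'] (min_width=21, slack=0)
Line 2: ['high', 'as', 'walk', 'small'] (min_width=18, slack=3)
Line 3: ['sky', 'silver', 'year', 'if'] (min_width=18, slack=3)
Line 4: ['cat', 'page', 'rock', 'cup', 'in'] (min_width=20, slack=1)
Line 5: ['will', 'no', 'festival', 'been'] (min_width=21, slack=0)
Line 6: ['a', 'quickly', 'no', 'magnetic'] (min_width=21, slack=0)
Line 7: ['salty', 'architect', 'walk'] (min_width=20, slack=1)
Total lines: 7

Answer: 7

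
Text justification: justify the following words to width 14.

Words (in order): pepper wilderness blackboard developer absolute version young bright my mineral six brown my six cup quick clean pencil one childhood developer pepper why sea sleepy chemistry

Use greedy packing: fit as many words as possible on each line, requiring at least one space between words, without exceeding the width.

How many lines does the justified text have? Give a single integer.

Answer: 16

Derivation:
Line 1: ['pepper'] (min_width=6, slack=8)
Line 2: ['wilderness'] (min_width=10, slack=4)
Line 3: ['blackboard'] (min_width=10, slack=4)
Line 4: ['developer'] (min_width=9, slack=5)
Line 5: ['absolute'] (min_width=8, slack=6)
Line 6: ['version', 'young'] (min_width=13, slack=1)
Line 7: ['bright', 'my'] (min_width=9, slack=5)
Line 8: ['mineral', 'six'] (min_width=11, slack=3)
Line 9: ['brown', 'my', 'six'] (min_width=12, slack=2)
Line 10: ['cup', 'quick'] (min_width=9, slack=5)
Line 11: ['clean', 'pencil'] (min_width=12, slack=2)
Line 12: ['one', 'childhood'] (min_width=13, slack=1)
Line 13: ['developer'] (min_width=9, slack=5)
Line 14: ['pepper', 'why', 'sea'] (min_width=14, slack=0)
Line 15: ['sleepy'] (min_width=6, slack=8)
Line 16: ['chemistry'] (min_width=9, slack=5)
Total lines: 16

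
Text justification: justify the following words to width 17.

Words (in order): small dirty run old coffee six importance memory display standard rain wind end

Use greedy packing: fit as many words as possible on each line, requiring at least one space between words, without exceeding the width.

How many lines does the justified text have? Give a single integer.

Line 1: ['small', 'dirty', 'run'] (min_width=15, slack=2)
Line 2: ['old', 'coffee', 'six'] (min_width=14, slack=3)
Line 3: ['importance', 'memory'] (min_width=17, slack=0)
Line 4: ['display', 'standard'] (min_width=16, slack=1)
Line 5: ['rain', 'wind', 'end'] (min_width=13, slack=4)
Total lines: 5

Answer: 5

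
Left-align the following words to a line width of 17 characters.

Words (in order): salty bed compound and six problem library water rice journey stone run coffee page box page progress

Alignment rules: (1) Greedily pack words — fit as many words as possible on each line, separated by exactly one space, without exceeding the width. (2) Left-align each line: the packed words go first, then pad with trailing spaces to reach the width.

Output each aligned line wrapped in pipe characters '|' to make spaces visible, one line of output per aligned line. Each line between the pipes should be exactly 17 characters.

Line 1: ['salty', 'bed'] (min_width=9, slack=8)
Line 2: ['compound', 'and', 'six'] (min_width=16, slack=1)
Line 3: ['problem', 'library'] (min_width=15, slack=2)
Line 4: ['water', 'rice'] (min_width=10, slack=7)
Line 5: ['journey', 'stone', 'run'] (min_width=17, slack=0)
Line 6: ['coffee', 'page', 'box'] (min_width=15, slack=2)
Line 7: ['page', 'progress'] (min_width=13, slack=4)

Answer: |salty bed        |
|compound and six |
|problem library  |
|water rice       |
|journey stone run|
|coffee page box  |
|page progress    |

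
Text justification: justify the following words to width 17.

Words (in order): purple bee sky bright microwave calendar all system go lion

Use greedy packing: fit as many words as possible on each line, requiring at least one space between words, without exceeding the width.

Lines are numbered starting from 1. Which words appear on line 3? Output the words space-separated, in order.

Answer: calendar all

Derivation:
Line 1: ['purple', 'bee', 'sky'] (min_width=14, slack=3)
Line 2: ['bright', 'microwave'] (min_width=16, slack=1)
Line 3: ['calendar', 'all'] (min_width=12, slack=5)
Line 4: ['system', 'go', 'lion'] (min_width=14, slack=3)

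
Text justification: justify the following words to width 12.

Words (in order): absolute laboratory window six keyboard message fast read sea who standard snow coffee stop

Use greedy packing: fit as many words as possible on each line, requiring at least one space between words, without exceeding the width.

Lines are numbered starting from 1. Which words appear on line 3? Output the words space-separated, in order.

Line 1: ['absolute'] (min_width=8, slack=4)
Line 2: ['laboratory'] (min_width=10, slack=2)
Line 3: ['window', 'six'] (min_width=10, slack=2)
Line 4: ['keyboard'] (min_width=8, slack=4)
Line 5: ['message', 'fast'] (min_width=12, slack=0)
Line 6: ['read', 'sea', 'who'] (min_width=12, slack=0)
Line 7: ['standard'] (min_width=8, slack=4)
Line 8: ['snow', 'coffee'] (min_width=11, slack=1)
Line 9: ['stop'] (min_width=4, slack=8)

Answer: window six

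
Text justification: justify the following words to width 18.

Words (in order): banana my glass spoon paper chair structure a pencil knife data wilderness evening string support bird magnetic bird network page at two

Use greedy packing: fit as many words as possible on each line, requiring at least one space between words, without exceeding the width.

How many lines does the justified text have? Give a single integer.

Answer: 9

Derivation:
Line 1: ['banana', 'my', 'glass'] (min_width=15, slack=3)
Line 2: ['spoon', 'paper', 'chair'] (min_width=17, slack=1)
Line 3: ['structure', 'a', 'pencil'] (min_width=18, slack=0)
Line 4: ['knife', 'data'] (min_width=10, slack=8)
Line 5: ['wilderness', 'evening'] (min_width=18, slack=0)
Line 6: ['string', 'support'] (min_width=14, slack=4)
Line 7: ['bird', 'magnetic', 'bird'] (min_width=18, slack=0)
Line 8: ['network', 'page', 'at'] (min_width=15, slack=3)
Line 9: ['two'] (min_width=3, slack=15)
Total lines: 9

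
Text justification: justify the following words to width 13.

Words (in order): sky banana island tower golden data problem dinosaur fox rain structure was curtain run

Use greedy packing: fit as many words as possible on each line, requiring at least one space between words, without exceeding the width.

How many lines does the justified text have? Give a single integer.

Answer: 8

Derivation:
Line 1: ['sky', 'banana'] (min_width=10, slack=3)
Line 2: ['island', 'tower'] (min_width=12, slack=1)
Line 3: ['golden', 'data'] (min_width=11, slack=2)
Line 4: ['problem'] (min_width=7, slack=6)
Line 5: ['dinosaur', 'fox'] (min_width=12, slack=1)
Line 6: ['rain'] (min_width=4, slack=9)
Line 7: ['structure', 'was'] (min_width=13, slack=0)
Line 8: ['curtain', 'run'] (min_width=11, slack=2)
Total lines: 8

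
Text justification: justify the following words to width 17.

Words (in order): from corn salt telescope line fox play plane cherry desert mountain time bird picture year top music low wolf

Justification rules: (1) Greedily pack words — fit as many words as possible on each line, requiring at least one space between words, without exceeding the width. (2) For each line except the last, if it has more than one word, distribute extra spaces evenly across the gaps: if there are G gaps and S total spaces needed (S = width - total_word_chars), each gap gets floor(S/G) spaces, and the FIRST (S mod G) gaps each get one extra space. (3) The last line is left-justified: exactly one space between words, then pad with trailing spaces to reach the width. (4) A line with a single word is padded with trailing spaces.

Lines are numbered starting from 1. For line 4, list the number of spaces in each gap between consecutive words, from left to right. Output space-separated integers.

Answer: 5

Derivation:
Line 1: ['from', 'corn', 'salt'] (min_width=14, slack=3)
Line 2: ['telescope', 'line'] (min_width=14, slack=3)
Line 3: ['fox', 'play', 'plane'] (min_width=14, slack=3)
Line 4: ['cherry', 'desert'] (min_width=13, slack=4)
Line 5: ['mountain', 'time'] (min_width=13, slack=4)
Line 6: ['bird', 'picture', 'year'] (min_width=17, slack=0)
Line 7: ['top', 'music', 'low'] (min_width=13, slack=4)
Line 8: ['wolf'] (min_width=4, slack=13)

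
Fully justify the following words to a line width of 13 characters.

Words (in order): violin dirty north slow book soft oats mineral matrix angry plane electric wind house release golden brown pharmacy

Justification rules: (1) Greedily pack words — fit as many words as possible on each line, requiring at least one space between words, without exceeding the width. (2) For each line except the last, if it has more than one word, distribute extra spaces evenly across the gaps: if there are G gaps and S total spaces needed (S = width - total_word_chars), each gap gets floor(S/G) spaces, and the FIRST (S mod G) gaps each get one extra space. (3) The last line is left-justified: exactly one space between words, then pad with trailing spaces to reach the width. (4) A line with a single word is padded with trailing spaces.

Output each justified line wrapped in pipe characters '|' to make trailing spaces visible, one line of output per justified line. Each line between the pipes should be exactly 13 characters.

Line 1: ['violin', 'dirty'] (min_width=12, slack=1)
Line 2: ['north', 'slow'] (min_width=10, slack=3)
Line 3: ['book', 'soft'] (min_width=9, slack=4)
Line 4: ['oats', 'mineral'] (min_width=12, slack=1)
Line 5: ['matrix', 'angry'] (min_width=12, slack=1)
Line 6: ['plane'] (min_width=5, slack=8)
Line 7: ['electric', 'wind'] (min_width=13, slack=0)
Line 8: ['house', 'release'] (min_width=13, slack=0)
Line 9: ['golden', 'brown'] (min_width=12, slack=1)
Line 10: ['pharmacy'] (min_width=8, slack=5)

Answer: |violin  dirty|
|north    slow|
|book     soft|
|oats  mineral|
|matrix  angry|
|plane        |
|electric wind|
|house release|
|golden  brown|
|pharmacy     |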